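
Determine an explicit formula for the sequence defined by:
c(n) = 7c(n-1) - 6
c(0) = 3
First-order linear non-homogeneous.
Homogeneous solution: c_h(n) = A·(7)^n.
Try constant particular solution c_p = K: K = 7K - 6 ⇒ K = 1.
General: c(n) = A·(7)^n + 1.
Apply c(0) = 3: A + 1 = 3 ⇒ A = 2.
So c(n) = 2 \cdot 7^{n} + 1.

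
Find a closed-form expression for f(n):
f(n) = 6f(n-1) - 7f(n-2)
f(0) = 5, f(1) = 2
Characteristic equation: x² - 6x + 7 = 0.
Discriminant Δ = (6)² + 4·(-7) = 8.
Roots r₁,₂ = (6 ± √8)/2, so r₁ = \sqrt{2} + 3, r₂ = 3 - \sqrt{2}.
General solution: f(n) = A·r₁^n + B·r₂^n.
From the initial conditions, A + B = 5 and r₁A + r₂B = 2.
Since r₁ - r₂ = √8: A = (2 - (5)r₂)/√8 = \frac{5}{2} - \frac{13 \sqrt{2}}{4}, and B = 5 - A = \frac{5}{2} + \frac{13 \sqrt{2}}{4}.
So f(n) = \left(\frac{5}{2} - \frac{13 \sqrt{2}}{4}\right)\left(\sqrt{2} + 3\right)^n + \left(\frac{5}{2} + \frac{13 \sqrt{2}}{4}\right)\left(3 - \sqrt{2}\right)^n.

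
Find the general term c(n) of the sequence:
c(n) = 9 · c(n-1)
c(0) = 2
Pure geometric recurrence with ratio 9.
By induction c(n) = c(0) · (9)^n = 2 \cdot 9^{n}.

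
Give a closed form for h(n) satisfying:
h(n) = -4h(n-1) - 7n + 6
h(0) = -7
First-order linear with linear forcing.
Homogeneous solution: h_h(n) = A·(-4)^n.
Try particular h_p(n) = pn + q. Substituting:
  pn + q = -4(p(n-1) + q) - 7n + 6.
Matching the n-coefficient: p = -4p - 7 ⇒ p = - \frac{7}{5}.
Matching constants: q = 4p - 4q + 6 ⇒ q = \frac{2}{25}.
General: h(n) = A·(-4)^n - \frac{7 n}{5} + \frac{2}{25}.
Apply h(0) = -7: A + \frac{2}{25} = -7 ⇒ A = - \frac{177}{25}.
So h(n) = - \frac{177 \left(-4\right)^{n}}{25} - \frac{7 n}{5} + \frac{2}{25}.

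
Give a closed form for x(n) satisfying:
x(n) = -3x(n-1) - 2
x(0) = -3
First-order linear non-homogeneous.
Homogeneous solution: x_h(n) = A·(-3)^n.
Try constant particular solution x_p = K: K = -3K - 2 ⇒ K = - \frac{1}{2}.
General: x(n) = A·(-3)^n - \frac{1}{2}.
Apply x(0) = -3: A - \frac{1}{2} = -3 ⇒ A = - \frac{5}{2}.
So x(n) = - \frac{5 \left(-3\right)^{n}}{2} - \frac{1}{2}.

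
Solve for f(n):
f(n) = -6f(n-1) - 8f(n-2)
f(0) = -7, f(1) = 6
Characteristic equation: x² + 6x + 8 = 0, which factors as (x - (-2))(x - (-4)) = 0.
Roots r₁ = -2, r₂ = -4 (distinct).
General solution: f(n) = A·(-2)^n + B·(-4)^n.
From f(0) = -7: A + B = -7.
From f(1) = 6: -2A - 4B = 6.
Solving: A = -11, B = 4.
So f(n) = - 11 \left(-2\right)^{n} + 4 \left(-4\right)^{n}.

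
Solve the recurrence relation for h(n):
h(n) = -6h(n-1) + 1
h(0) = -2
First-order linear non-homogeneous.
Homogeneous solution: h_h(n) = A·(-6)^n.
Try constant particular solution h_p = K: K = -6K + 1 ⇒ K = \frac{1}{7}.
General: h(n) = A·(-6)^n + \frac{1}{7}.
Apply h(0) = -2: A + \frac{1}{7} = -2 ⇒ A = - \frac{15}{7}.
So h(n) = \frac{1}{7} - \frac{15 \left(-6\right)^{n}}{7}.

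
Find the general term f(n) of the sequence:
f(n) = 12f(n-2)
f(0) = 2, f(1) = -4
Characteristic equation: x² - 12 = 0.
Discriminant Δ = (0)² + 4·(12) = 48.
Roots r₁,₂ = (0 ± √48)/2, so r₁ = 2 \sqrt{3}, r₂ = - 2 \sqrt{3}.
General solution: f(n) = A·r₁^n + B·r₂^n.
From the initial conditions, A + B = 2 and r₁A + r₂B = -4.
Since r₁ - r₂ = √48: A = (-4 - (2)r₂)/√48 = 1 - \frac{\sqrt{3}}{3}, and B = 2 - A = \frac{\sqrt{3}}{3} + 1.
So f(n) = \left(1 - \frac{\sqrt{3}}{3}\right)\left(2 \sqrt{3}\right)^n + \left(\frac{\sqrt{3}}{3} + 1\right)\left(- 2 \sqrt{3}\right)^n.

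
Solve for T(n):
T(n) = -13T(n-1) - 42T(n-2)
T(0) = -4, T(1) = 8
Characteristic equation: x² + 13x + 42 = 0, which factors as (x - (-6))(x - (-7)) = 0.
Roots r₁ = -6, r₂ = -7 (distinct).
General solution: T(n) = A·(-6)^n + B·(-7)^n.
From T(0) = -4: A + B = -4.
From T(1) = 8: -6A - 7B = 8.
Solving: A = -20, B = 16.
So T(n) = - 20 \left(-6\right)^{n} + 16 \left(-7\right)^{n}.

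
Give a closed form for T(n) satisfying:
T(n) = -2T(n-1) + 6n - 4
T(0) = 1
First-order linear with linear forcing.
Homogeneous solution: T_h(n) = A·(-2)^n.
Try particular T_p(n) = pn + q. Substituting:
  pn + q = -2(p(n-1) + q) + 6n - 4.
Matching the n-coefficient: p = -2p + 6 ⇒ p = 2.
Matching constants: q = 2p - 2q - 4 ⇒ q = 0.
General: T(n) = A·(-2)^n + 2 n + 0.
Apply T(0) = 1: A + 0 = 1 ⇒ A = 1.
So T(n) = \left(-2\right)^{n} + 2 n.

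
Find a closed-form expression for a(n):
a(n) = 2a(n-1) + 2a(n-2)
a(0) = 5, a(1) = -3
Characteristic equation: x² - 2x - 2 = 0.
Discriminant Δ = (2)² + 4·(2) = 12.
Roots r₁,₂ = (2 ± √12)/2, so r₁ = 1 + \sqrt{3}, r₂ = 1 - \sqrt{3}.
General solution: a(n) = A·r₁^n + B·r₂^n.
From the initial conditions, A + B = 5 and r₁A + r₂B = -3.
Since r₁ - r₂ = √12: A = (-3 - (5)r₂)/√12 = \frac{5}{2} - \frac{4 \sqrt{3}}{3}, and B = 5 - A = \frac{4 \sqrt{3}}{3} + \frac{5}{2}.
So a(n) = \left(\frac{5}{2} - \frac{4 \sqrt{3}}{3}\right)\left(1 + \sqrt{3}\right)^n + \left(\frac{4 \sqrt{3}}{3} + \frac{5}{2}\right)\left(1 - \sqrt{3}\right)^n.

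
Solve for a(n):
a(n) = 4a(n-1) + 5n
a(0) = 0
First-order linear with linear forcing.
Homogeneous solution: a_h(n) = A·(4)^n.
Try particular a_p(n) = pn + q. Substituting:
  pn + q = 4(p(n-1) + q) + 5n.
Matching the n-coefficient: p = 4p + 5 ⇒ p = - \frac{5}{3}.
Matching constants: q = -4p + 4q ⇒ q = - \frac{20}{9}.
General: a(n) = A·(4)^n - \frac{5 n}{3} - \frac{20}{9}.
Apply a(0) = 0: A - \frac{20}{9} = 0 ⇒ A = \frac{20}{9}.
So a(n) = \frac{20 \cdot 4^{n}}{9} - \frac{5 n}{3} - \frac{20}{9}.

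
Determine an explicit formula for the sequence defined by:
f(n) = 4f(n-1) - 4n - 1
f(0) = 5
First-order linear with linear forcing.
Homogeneous solution: f_h(n) = A·(4)^n.
Try particular f_p(n) = pn + q. Substituting:
  pn + q = 4(p(n-1) + q) - 4n - 1.
Matching the n-coefficient: p = 4p - 4 ⇒ p = \frac{4}{3}.
Matching constants: q = -4p + 4q - 1 ⇒ q = \frac{19}{9}.
General: f(n) = A·(4)^n + \frac{4 n}{3} + \frac{19}{9}.
Apply f(0) = 5: A + \frac{19}{9} = 5 ⇒ A = \frac{26}{9}.
So f(n) = \frac{26 \cdot 4^{n}}{9} + \frac{4 n}{3} + \frac{19}{9}.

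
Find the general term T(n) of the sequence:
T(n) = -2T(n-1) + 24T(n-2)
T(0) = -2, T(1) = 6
Characteristic equation: x² + 2x - 24 = 0, which factors as (x - (-6))(x - (4)) = 0.
Roots r₁ = -6, r₂ = 4 (distinct).
General solution: T(n) = A·(-6)^n + B·(4)^n.
From T(0) = -2: A + B = -2.
From T(1) = 6: -6A + 4B = 6.
Solving: A = - \frac{7}{5}, B = - \frac{3}{5}.
So T(n) = - \frac{7 \left(-6\right)^{n}}{5} - \frac{3 \cdot 4^{n}}{5}.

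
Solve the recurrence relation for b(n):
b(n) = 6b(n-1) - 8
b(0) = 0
First-order linear non-homogeneous.
Homogeneous solution: b_h(n) = A·(6)^n.
Try constant particular solution b_p = K: K = 6K - 8 ⇒ K = \frac{8}{5}.
General: b(n) = A·(6)^n + \frac{8}{5}.
Apply b(0) = 0: A + \frac{8}{5} = 0 ⇒ A = - \frac{8}{5}.
So b(n) = \frac{8}{5} - \frac{8 \cdot 6^{n}}{5}.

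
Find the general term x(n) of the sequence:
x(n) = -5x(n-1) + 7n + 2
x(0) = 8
First-order linear with linear forcing.
Homogeneous solution: x_h(n) = A·(-5)^n.
Try particular x_p(n) = pn + q. Substituting:
  pn + q = -5(p(n-1) + q) + 7n + 2.
Matching the n-coefficient: p = -5p + 7 ⇒ p = \frac{7}{6}.
Matching constants: q = 5p - 5q + 2 ⇒ q = \frac{47}{36}.
General: x(n) = A·(-5)^n + \frac{7 n}{6} + \frac{47}{36}.
Apply x(0) = 8: A + \frac{47}{36} = 8 ⇒ A = \frac{241}{36}.
So x(n) = \frac{241 \left(-5\right)^{n}}{36} + \frac{7 n}{6} + \frac{47}{36}.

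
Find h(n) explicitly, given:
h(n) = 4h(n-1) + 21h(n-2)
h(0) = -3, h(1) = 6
Characteristic equation: x² - 4x - 21 = 0, which factors as (x - (7))(x - (-3)) = 0.
Roots r₁ = 7, r₂ = -3 (distinct).
General solution: h(n) = A·(7)^n + B·(-3)^n.
From h(0) = -3: A + B = -3.
From h(1) = 6: 7A - 3B = 6.
Solving: A = - \frac{3}{10}, B = - \frac{27}{10}.
So h(n) = - \frac{27 \left(-3\right)^{n}}{10} - \frac{3 \cdot 7^{n}}{10}.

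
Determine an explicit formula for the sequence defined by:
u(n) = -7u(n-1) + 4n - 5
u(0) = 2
First-order linear with linear forcing.
Homogeneous solution: u_h(n) = A·(-7)^n.
Try particular u_p(n) = pn + q. Substituting:
  pn + q = -7(p(n-1) + q) + 4n - 5.
Matching the n-coefficient: p = -7p + 4 ⇒ p = \frac{1}{2}.
Matching constants: q = 7p - 7q - 5 ⇒ q = - \frac{3}{16}.
General: u(n) = A·(-7)^n + \frac{n}{2} - \frac{3}{16}.
Apply u(0) = 2: A - \frac{3}{16} = 2 ⇒ A = \frac{35}{16}.
So u(n) = \frac{35 \left(-7\right)^{n}}{16} + \frac{n}{2} - \frac{3}{16}.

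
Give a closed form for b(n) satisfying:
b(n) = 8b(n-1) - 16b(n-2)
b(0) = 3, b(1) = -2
Characteristic equation: x² - 8x + 16 = 0, which is (x - (4))².
Repeated root r = 4.
General solution: b(n) = (A + Bn)·(4)^n.
From b(0) = 3: A = 3.
From b(1) = -2: (A + B)·(4) = -2 ⇒ B = - \frac{7}{2}.
So b(n) = \left(3 - \frac{7 n}{2}\right) \cdot (4)^n.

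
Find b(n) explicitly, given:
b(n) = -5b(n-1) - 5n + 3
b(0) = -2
First-order linear with linear forcing.
Homogeneous solution: b_h(n) = A·(-5)^n.
Try particular b_p(n) = pn + q. Substituting:
  pn + q = -5(p(n-1) + q) - 5n + 3.
Matching the n-coefficient: p = -5p - 5 ⇒ p = - \frac{5}{6}.
Matching constants: q = 5p - 5q + 3 ⇒ q = - \frac{7}{36}.
General: b(n) = A·(-5)^n - \frac{5 n}{6} - \frac{7}{36}.
Apply b(0) = -2: A - \frac{7}{36} = -2 ⇒ A = - \frac{65}{36}.
So b(n) = - \frac{65 \left(-5\right)^{n}}{36} - \frac{5 n}{6} - \frac{7}{36}.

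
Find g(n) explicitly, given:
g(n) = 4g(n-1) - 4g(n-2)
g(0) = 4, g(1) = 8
Characteristic equation: x² - 4x + 4 = 0, which is (x - (2))².
Repeated root r = 2.
General solution: g(n) = (A + Bn)·(2)^n.
From g(0) = 4: A = 4.
From g(1) = 8: (A + B)·(2) = 8 ⇒ B = 0.
So g(n) = \left(4\right) \cdot (2)^n.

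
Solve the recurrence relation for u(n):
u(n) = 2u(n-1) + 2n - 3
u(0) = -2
First-order linear with linear forcing.
Homogeneous solution: u_h(n) = A·(2)^n.
Try particular u_p(n) = pn + q. Substituting:
  pn + q = 2(p(n-1) + q) + 2n - 3.
Matching the n-coefficient: p = 2p + 2 ⇒ p = -2.
Matching constants: q = -2p + 2q - 3 ⇒ q = -1.
General: u(n) = A·(2)^n - 2 n - 1.
Apply u(0) = -2: A - 1 = -2 ⇒ A = -1.
So u(n) = - 2^{n} - 2 n - 1.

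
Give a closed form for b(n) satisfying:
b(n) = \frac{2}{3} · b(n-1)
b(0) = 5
Pure geometric recurrence with ratio \frac{2}{3}.
By induction b(n) = b(0) · (\frac{2}{3})^n = 5 \left(\frac{2}{3}\right)^{n}.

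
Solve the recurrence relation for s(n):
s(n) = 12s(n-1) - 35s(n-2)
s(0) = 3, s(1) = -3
Characteristic equation: x² - 12x + 35 = 0, which factors as (x - (7))(x - (5)) = 0.
Roots r₁ = 7, r₂ = 5 (distinct).
General solution: s(n) = A·(7)^n + B·(5)^n.
From s(0) = 3: A + B = 3.
From s(1) = -3: 7A + 5B = -3.
Solving: A = -9, B = 12.
So s(n) = 12 \cdot 5^{n} - 9 \cdot 7^{n}.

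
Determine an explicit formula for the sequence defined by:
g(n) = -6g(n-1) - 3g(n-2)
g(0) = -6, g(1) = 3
Characteristic equation: x² + 6x + 3 = 0.
Discriminant Δ = (-6)² + 4·(-3) = 24.
Roots r₁,₂ = (-6 ± √24)/2, so r₁ = -3 + \sqrt{6}, r₂ = -3 - \sqrt{6}.
General solution: g(n) = A·r₁^n + B·r₂^n.
From the initial conditions, A + B = -6 and r₁A + r₂B = 3.
Since r₁ - r₂ = √24: A = (3 - (-6)r₂)/√24 = - \frac{5 \sqrt{6}}{4} - 3, and B = -6 - A = -3 + \frac{5 \sqrt{6}}{4}.
So g(n) = \left(- \frac{5 \sqrt{6}}{4} - 3\right)\left(-3 + \sqrt{6}\right)^n + \left(-3 + \frac{5 \sqrt{6}}{4}\right)\left(-3 - \sqrt{6}\right)^n.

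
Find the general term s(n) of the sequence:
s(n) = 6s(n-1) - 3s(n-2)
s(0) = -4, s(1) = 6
Characteristic equation: x² - 6x + 3 = 0.
Discriminant Δ = (6)² + 4·(-3) = 24.
Roots r₁,₂ = (6 ± √24)/2, so r₁ = \sqrt{6} + 3, r₂ = 3 - \sqrt{6}.
General solution: s(n) = A·r₁^n + B·r₂^n.
From the initial conditions, A + B = -4 and r₁A + r₂B = 6.
Since r₁ - r₂ = √24: A = (6 - (-4)r₂)/√24 = -2 + \frac{3 \sqrt{6}}{2}, and B = -4 - A = - \frac{3 \sqrt{6}}{2} - 2.
So s(n) = \left(-2 + \frac{3 \sqrt{6}}{2}\right)\left(\sqrt{6} + 3\right)^n + \left(- \frac{3 \sqrt{6}}{2} - 2\right)\left(3 - \sqrt{6}\right)^n.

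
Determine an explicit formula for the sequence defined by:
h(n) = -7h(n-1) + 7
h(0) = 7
First-order linear non-homogeneous.
Homogeneous solution: h_h(n) = A·(-7)^n.
Try constant particular solution h_p = K: K = -7K + 7 ⇒ K = \frac{7}{8}.
General: h(n) = A·(-7)^n + \frac{7}{8}.
Apply h(0) = 7: A + \frac{7}{8} = 7 ⇒ A = \frac{49}{8}.
So h(n) = \frac{49 \left(-7\right)^{n}}{8} + \frac{7}{8}.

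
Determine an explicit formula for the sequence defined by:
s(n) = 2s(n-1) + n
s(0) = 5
First-order linear with linear forcing.
Homogeneous solution: s_h(n) = A·(2)^n.
Try particular s_p(n) = pn + q. Substituting:
  pn + q = 2(p(n-1) + q) + n.
Matching the n-coefficient: p = 2p + 1 ⇒ p = -1.
Matching constants: q = -2p + 2q ⇒ q = -2.
General: s(n) = A·(2)^n - n - 2.
Apply s(0) = 5: A - 2 = 5 ⇒ A = 7.
So s(n) = 7 \cdot 2^{n} - n - 2.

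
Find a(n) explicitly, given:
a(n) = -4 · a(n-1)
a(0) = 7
Pure geometric recurrence with ratio -4.
By induction a(n) = a(0) · (-4)^n = 7 \left(-4\right)^{n}.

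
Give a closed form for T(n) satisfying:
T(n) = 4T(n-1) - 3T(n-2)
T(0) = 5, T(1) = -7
Characteristic equation: x² - 4x + 3 = 0, which factors as (x - (3))(x - (1)) = 0.
Roots r₁ = 3, r₂ = 1 (distinct).
General solution: T(n) = A·(3)^n + B·(1)^n.
From T(0) = 5: A + B = 5.
From T(1) = -7: 3A + B = -7.
Solving: A = -6, B = 11.
So T(n) = 11 - 6 \cdot 3^{n}.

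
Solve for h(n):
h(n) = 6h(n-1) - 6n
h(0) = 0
First-order linear with linear forcing.
Homogeneous solution: h_h(n) = A·(6)^n.
Try particular h_p(n) = pn + q. Substituting:
  pn + q = 6(p(n-1) + q) - 6n.
Matching the n-coefficient: p = 6p - 6 ⇒ p = \frac{6}{5}.
Matching constants: q = -6p + 6q ⇒ q = \frac{36}{25}.
General: h(n) = A·(6)^n + \frac{6 n}{5} + \frac{36}{25}.
Apply h(0) = 0: A + \frac{36}{25} = 0 ⇒ A = - \frac{36}{25}.
So h(n) = - \frac{36 \cdot 6^{n}}{25} + \frac{6 n}{5} + \frac{36}{25}.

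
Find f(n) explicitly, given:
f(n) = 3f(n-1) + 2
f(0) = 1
First-order linear non-homogeneous.
Homogeneous solution: f_h(n) = A·(3)^n.
Try constant particular solution f_p = K: K = 3K + 2 ⇒ K = -1.
General: f(n) = A·(3)^n - 1.
Apply f(0) = 1: A - 1 = 1 ⇒ A = 2.
So f(n) = 2 \cdot 3^{n} - 1.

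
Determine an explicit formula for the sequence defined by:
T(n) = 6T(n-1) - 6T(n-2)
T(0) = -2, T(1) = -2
Characteristic equation: x² - 6x + 6 = 0.
Discriminant Δ = (6)² + 4·(-6) = 12.
Roots r₁,₂ = (6 ± √12)/2, so r₁ = \sqrt{3} + 3, r₂ = 3 - \sqrt{3}.
General solution: T(n) = A·r₁^n + B·r₂^n.
From the initial conditions, A + B = -2 and r₁A + r₂B = -2.
Since r₁ - r₂ = √12: A = (-2 - (-2)r₂)/√12 = -1 + \frac{2 \sqrt{3}}{3}, and B = -2 - A = - \frac{2 \sqrt{3}}{3} - 1.
So T(n) = \left(-1 + \frac{2 \sqrt{3}}{3}\right)\left(\sqrt{3} + 3\right)^n + \left(- \frac{2 \sqrt{3}}{3} - 1\right)\left(3 - \sqrt{3}\right)^n.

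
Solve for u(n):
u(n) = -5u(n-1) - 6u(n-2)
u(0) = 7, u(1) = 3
Characteristic equation: x² + 5x + 6 = 0, which factors as (x - (-2))(x - (-3)) = 0.
Roots r₁ = -2, r₂ = -3 (distinct).
General solution: u(n) = A·(-2)^n + B·(-3)^n.
From u(0) = 7: A + B = 7.
From u(1) = 3: -2A - 3B = 3.
Solving: A = 24, B = -17.
So u(n) = 24 \left(-2\right)^{n} - 17 \left(-3\right)^{n}.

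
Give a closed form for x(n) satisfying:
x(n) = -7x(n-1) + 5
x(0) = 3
First-order linear non-homogeneous.
Homogeneous solution: x_h(n) = A·(-7)^n.
Try constant particular solution x_p = K: K = -7K + 5 ⇒ K = \frac{5}{8}.
General: x(n) = A·(-7)^n + \frac{5}{8}.
Apply x(0) = 3: A + \frac{5}{8} = 3 ⇒ A = \frac{19}{8}.
So x(n) = \frac{19 \left(-7\right)^{n}}{8} + \frac{5}{8}.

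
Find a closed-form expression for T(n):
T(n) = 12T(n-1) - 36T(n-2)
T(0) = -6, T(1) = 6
Characteristic equation: x² - 12x + 36 = 0, which is (x - (6))².
Repeated root r = 6.
General solution: T(n) = (A + Bn)·(6)^n.
From T(0) = -6: A = -6.
From T(1) = 6: (A + B)·(6) = 6 ⇒ B = 7.
So T(n) = \left(7 n - 6\right) \cdot (6)^n.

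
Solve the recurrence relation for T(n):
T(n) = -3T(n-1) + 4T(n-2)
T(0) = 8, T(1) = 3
Characteristic equation: x² + 3x - 4 = 0, which factors as (x - (1))(x - (-4)) = 0.
Roots r₁ = 1, r₂ = -4 (distinct).
General solution: T(n) = A·(1)^n + B·(-4)^n.
From T(0) = 8: A + B = 8.
From T(1) = 3: A - 4B = 3.
Solving: A = 7, B = 1.
So T(n) = \left(-4\right)^{n} + 7.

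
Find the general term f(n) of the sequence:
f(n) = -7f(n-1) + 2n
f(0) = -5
First-order linear with linear forcing.
Homogeneous solution: f_h(n) = A·(-7)^n.
Try particular f_p(n) = pn + q. Substituting:
  pn + q = -7(p(n-1) + q) + 2n.
Matching the n-coefficient: p = -7p + 2 ⇒ p = \frac{1}{4}.
Matching constants: q = 7p - 7q ⇒ q = \frac{7}{32}.
General: f(n) = A·(-7)^n + \frac{n}{4} + \frac{7}{32}.
Apply f(0) = -5: A + \frac{7}{32} = -5 ⇒ A = - \frac{167}{32}.
So f(n) = - \frac{167 \left(-7\right)^{n}}{32} + \frac{n}{4} + \frac{7}{32}.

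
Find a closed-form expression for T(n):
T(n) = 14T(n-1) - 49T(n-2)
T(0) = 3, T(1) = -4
Characteristic equation: x² - 14x + 49 = 0, which is (x - (7))².
Repeated root r = 7.
General solution: T(n) = (A + Bn)·(7)^n.
From T(0) = 3: A = 3.
From T(1) = -4: (A + B)·(7) = -4 ⇒ B = - \frac{25}{7}.
So T(n) = \left(3 - \frac{25 n}{7}\right) \cdot (7)^n.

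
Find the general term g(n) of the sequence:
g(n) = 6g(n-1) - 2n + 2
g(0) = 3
First-order linear with linear forcing.
Homogeneous solution: g_h(n) = A·(6)^n.
Try particular g_p(n) = pn + q. Substituting:
  pn + q = 6(p(n-1) + q) - 2n + 2.
Matching the n-coefficient: p = 6p - 2 ⇒ p = \frac{2}{5}.
Matching constants: q = -6p + 6q + 2 ⇒ q = \frac{2}{25}.
General: g(n) = A·(6)^n + \frac{2 n}{5} + \frac{2}{25}.
Apply g(0) = 3: A + \frac{2}{25} = 3 ⇒ A = \frac{73}{25}.
So g(n) = \frac{73 \cdot 6^{n}}{25} + \frac{2 n}{5} + \frac{2}{25}.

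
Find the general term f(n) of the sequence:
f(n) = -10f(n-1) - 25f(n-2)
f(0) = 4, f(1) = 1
Characteristic equation: x² + 10x + 25 = 0, which is (x - (-5))².
Repeated root r = -5.
General solution: f(n) = (A + Bn)·(-5)^n.
From f(0) = 4: A = 4.
From f(1) = 1: (A + B)·(-5) = 1 ⇒ B = - \frac{21}{5}.
So f(n) = \left(4 - \frac{21 n}{5}\right) \cdot (-5)^n.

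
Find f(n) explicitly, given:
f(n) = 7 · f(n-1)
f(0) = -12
Pure geometric recurrence with ratio 7.
By induction f(n) = f(0) · (7)^n = - 12 \cdot 7^{n}.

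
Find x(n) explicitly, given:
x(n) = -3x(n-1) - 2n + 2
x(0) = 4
First-order linear with linear forcing.
Homogeneous solution: x_h(n) = A·(-3)^n.
Try particular x_p(n) = pn + q. Substituting:
  pn + q = -3(p(n-1) + q) - 2n + 2.
Matching the n-coefficient: p = -3p - 2 ⇒ p = - \frac{1}{2}.
Matching constants: q = 3p - 3q + 2 ⇒ q = \frac{1}{8}.
General: x(n) = A·(-3)^n - \frac{n}{2} + \frac{1}{8}.
Apply x(0) = 4: A + \frac{1}{8} = 4 ⇒ A = \frac{31}{8}.
So x(n) = \frac{31 \left(-3\right)^{n}}{8} - \frac{n}{2} + \frac{1}{8}.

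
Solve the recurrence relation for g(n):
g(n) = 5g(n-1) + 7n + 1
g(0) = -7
First-order linear with linear forcing.
Homogeneous solution: g_h(n) = A·(5)^n.
Try particular g_p(n) = pn + q. Substituting:
  pn + q = 5(p(n-1) + q) + 7n + 1.
Matching the n-coefficient: p = 5p + 7 ⇒ p = - \frac{7}{4}.
Matching constants: q = -5p + 5q + 1 ⇒ q = - \frac{39}{16}.
General: g(n) = A·(5)^n - \frac{7 n}{4} - \frac{39}{16}.
Apply g(0) = -7: A - \frac{39}{16} = -7 ⇒ A = - \frac{73}{16}.
So g(n) = - \frac{73 \cdot 5^{n}}{16} - \frac{7 n}{4} - \frac{39}{16}.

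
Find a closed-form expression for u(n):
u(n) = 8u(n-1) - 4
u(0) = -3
First-order linear non-homogeneous.
Homogeneous solution: u_h(n) = A·(8)^n.
Try constant particular solution u_p = K: K = 8K - 4 ⇒ K = \frac{4}{7}.
General: u(n) = A·(8)^n + \frac{4}{7}.
Apply u(0) = -3: A + \frac{4}{7} = -3 ⇒ A = - \frac{25}{7}.
So u(n) = \frac{4}{7} - \frac{25 \cdot 8^{n}}{7}.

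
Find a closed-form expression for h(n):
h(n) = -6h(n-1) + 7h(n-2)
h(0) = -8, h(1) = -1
Characteristic equation: x² + 6x - 7 = 0, which factors as (x - (-7))(x - (1)) = 0.
Roots r₁ = -7, r₂ = 1 (distinct).
General solution: h(n) = A·(-7)^n + B·(1)^n.
From h(0) = -8: A + B = -8.
From h(1) = -1: -7A + B = -1.
Solving: A = - \frac{7}{8}, B = - \frac{57}{8}.
So h(n) = - \frac{7 \left(-7\right)^{n}}{8} - \frac{57}{8}.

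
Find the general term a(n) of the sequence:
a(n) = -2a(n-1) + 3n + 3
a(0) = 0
First-order linear with linear forcing.
Homogeneous solution: a_h(n) = A·(-2)^n.
Try particular a_p(n) = pn + q. Substituting:
  pn + q = -2(p(n-1) + q) + 3n + 3.
Matching the n-coefficient: p = -2p + 3 ⇒ p = 1.
Matching constants: q = 2p - 2q + 3 ⇒ q = \frac{5}{3}.
General: a(n) = A·(-2)^n + n + \frac{5}{3}.
Apply a(0) = 0: A + \frac{5}{3} = 0 ⇒ A = - \frac{5}{3}.
So a(n) = - \frac{5 \left(-2\right)^{n}}{3} + n + \frac{5}{3}.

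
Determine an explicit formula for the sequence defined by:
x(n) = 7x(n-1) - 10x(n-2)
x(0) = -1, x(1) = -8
Characteristic equation: x² - 7x + 10 = 0, which factors as (x - (5))(x - (2)) = 0.
Roots r₁ = 5, r₂ = 2 (distinct).
General solution: x(n) = A·(5)^n + B·(2)^n.
From x(0) = -1: A + B = -1.
From x(1) = -8: 5A + 2B = -8.
Solving: A = -2, B = 1.
So x(n) = 2^{n} - 2 \cdot 5^{n}.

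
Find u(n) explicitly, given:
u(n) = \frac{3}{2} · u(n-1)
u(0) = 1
Pure geometric recurrence with ratio \frac{3}{2}.
By induction u(n) = u(0) · (\frac{3}{2})^n = \left(\frac{3}{2}\right)^{n}.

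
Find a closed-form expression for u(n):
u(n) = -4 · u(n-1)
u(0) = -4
Pure geometric recurrence with ratio -4.
By induction u(n) = u(0) · (-4)^n = - 4 \left(-4\right)^{n}.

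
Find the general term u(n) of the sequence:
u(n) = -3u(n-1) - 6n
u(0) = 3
First-order linear with linear forcing.
Homogeneous solution: u_h(n) = A·(-3)^n.
Try particular u_p(n) = pn + q. Substituting:
  pn + q = -3(p(n-1) + q) - 6n.
Matching the n-coefficient: p = -3p - 6 ⇒ p = - \frac{3}{2}.
Matching constants: q = 3p - 3q ⇒ q = - \frac{9}{8}.
General: u(n) = A·(-3)^n - \frac{3 n}{2} - \frac{9}{8}.
Apply u(0) = 3: A - \frac{9}{8} = 3 ⇒ A = \frac{33}{8}.
So u(n) = \frac{33 \left(-3\right)^{n}}{8} - \frac{3 n}{2} - \frac{9}{8}.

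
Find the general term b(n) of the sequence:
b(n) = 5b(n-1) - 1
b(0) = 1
First-order linear non-homogeneous.
Homogeneous solution: b_h(n) = A·(5)^n.
Try constant particular solution b_p = K: K = 5K - 1 ⇒ K = \frac{1}{4}.
General: b(n) = A·(5)^n + \frac{1}{4}.
Apply b(0) = 1: A + \frac{1}{4} = 1 ⇒ A = \frac{3}{4}.
So b(n) = \frac{3 \cdot 5^{n}}{4} + \frac{1}{4}.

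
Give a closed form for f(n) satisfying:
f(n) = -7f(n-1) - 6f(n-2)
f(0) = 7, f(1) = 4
Characteristic equation: x² + 7x + 6 = 0, which factors as (x - (-1))(x - (-6)) = 0.
Roots r₁ = -1, r₂ = -6 (distinct).
General solution: f(n) = A·(-1)^n + B·(-6)^n.
From f(0) = 7: A + B = 7.
From f(1) = 4: -A - 6B = 4.
Solving: A = \frac{46}{5}, B = - \frac{11}{5}.
So f(n) = \frac{46 \left(-1\right)^{n}}{5} - \frac{11 \left(-6\right)^{n}}{5}.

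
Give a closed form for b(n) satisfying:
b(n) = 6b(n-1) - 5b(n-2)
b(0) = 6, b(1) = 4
Characteristic equation: x² - 6x + 5 = 0, which factors as (x - (1))(x - (5)) = 0.
Roots r₁ = 1, r₂ = 5 (distinct).
General solution: b(n) = A·(1)^n + B·(5)^n.
From b(0) = 6: A + B = 6.
From b(1) = 4: A + 5B = 4.
Solving: A = \frac{13}{2}, B = - \frac{1}{2}.
So b(n) = \frac{13}{2} - \frac{5^{n}}{2}.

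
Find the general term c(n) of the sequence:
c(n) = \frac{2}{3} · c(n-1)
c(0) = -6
Pure geometric recurrence with ratio \frac{2}{3}.
By induction c(n) = c(0) · (\frac{2}{3})^n = - 6 \left(\frac{2}{3}\right)^{n}.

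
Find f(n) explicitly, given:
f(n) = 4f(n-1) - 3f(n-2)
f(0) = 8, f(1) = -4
Characteristic equation: x² - 4x + 3 = 0, which factors as (x - (3))(x - (1)) = 0.
Roots r₁ = 3, r₂ = 1 (distinct).
General solution: f(n) = A·(3)^n + B·(1)^n.
From f(0) = 8: A + B = 8.
From f(1) = -4: 3A + B = -4.
Solving: A = -6, B = 14.
So f(n) = 14 - 6 \cdot 3^{n}.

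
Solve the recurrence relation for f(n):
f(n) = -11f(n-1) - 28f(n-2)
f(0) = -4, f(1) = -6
Characteristic equation: x² + 11x + 28 = 0, which factors as (x - (-7))(x - (-4)) = 0.
Roots r₁ = -7, r₂ = -4 (distinct).
General solution: f(n) = A·(-7)^n + B·(-4)^n.
From f(0) = -4: A + B = -4.
From f(1) = -6: -7A - 4B = -6.
Solving: A = \frac{22}{3}, B = - \frac{34}{3}.
So f(n) = - \frac{34 \left(-4\right)^{n}}{3} + \frac{22 \left(-7\right)^{n}}{3}.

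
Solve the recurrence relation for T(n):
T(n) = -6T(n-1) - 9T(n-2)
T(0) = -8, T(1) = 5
Characteristic equation: x² + 6x + 9 = 0, which is (x - (-3))².
Repeated root r = -3.
General solution: T(n) = (A + Bn)·(-3)^n.
From T(0) = -8: A = -8.
From T(1) = 5: (A + B)·(-3) = 5 ⇒ B = \frac{19}{3}.
So T(n) = \left(\frac{19 n}{3} - 8\right) \cdot (-3)^n.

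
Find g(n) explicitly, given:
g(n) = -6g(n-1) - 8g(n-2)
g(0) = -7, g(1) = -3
Characteristic equation: x² + 6x + 8 = 0, which factors as (x - (-4))(x - (-2)) = 0.
Roots r₁ = -4, r₂ = -2 (distinct).
General solution: g(n) = A·(-4)^n + B·(-2)^n.
From g(0) = -7: A + B = -7.
From g(1) = -3: -4A - 2B = -3.
Solving: A = \frac{17}{2}, B = - \frac{31}{2}.
So g(n) = - \frac{31 \left(-2\right)^{n}}{2} + \frac{17 \left(-4\right)^{n}}{2}.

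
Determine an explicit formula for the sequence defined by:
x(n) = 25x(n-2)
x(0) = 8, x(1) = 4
Characteristic equation: x² - 25 = 0, which factors as (x - (-5))(x - (5)) = 0.
Roots r₁ = -5, r₂ = 5 (distinct).
General solution: x(n) = A·(-5)^n + B·(5)^n.
From x(0) = 8: A + B = 8.
From x(1) = 4: -5A + 5B = 4.
Solving: A = \frac{18}{5}, B = \frac{22}{5}.
So x(n) = \frac{18 \left(-5\right)^{n}}{5} + \frac{22 \cdot 5^{n}}{5}.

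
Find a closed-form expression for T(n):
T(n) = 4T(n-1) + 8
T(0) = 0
First-order linear non-homogeneous.
Homogeneous solution: T_h(n) = A·(4)^n.
Try constant particular solution T_p = K: K = 4K + 8 ⇒ K = - \frac{8}{3}.
General: T(n) = A·(4)^n - \frac{8}{3}.
Apply T(0) = 0: A - \frac{8}{3} = 0 ⇒ A = \frac{8}{3}.
So T(n) = \frac{8 \cdot 4^{n}}{3} - \frac{8}{3}.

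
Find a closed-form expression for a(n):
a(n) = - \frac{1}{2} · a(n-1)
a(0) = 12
Pure geometric recurrence with ratio - \frac{1}{2}.
By induction a(n) = a(0) · (- \frac{1}{2})^n = 12 \left(- \frac{1}{2}\right)^{n}.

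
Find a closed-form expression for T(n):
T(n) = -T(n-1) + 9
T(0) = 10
First-order linear non-homogeneous.
Homogeneous solution: T_h(n) = A·(-1)^n.
Try constant particular solution T_p = K: K = -K + 9 ⇒ K = \frac{9}{2}.
General: T(n) = A·(-1)^n + \frac{9}{2}.
Apply T(0) = 10: A + \frac{9}{2} = 10 ⇒ A = \frac{11}{2}.
So T(n) = \frac{11 \left(-1\right)^{n}}{2} + \frac{9}{2}.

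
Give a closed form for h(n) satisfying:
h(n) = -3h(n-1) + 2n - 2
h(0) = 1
First-order linear with linear forcing.
Homogeneous solution: h_h(n) = A·(-3)^n.
Try particular h_p(n) = pn + q. Substituting:
  pn + q = -3(p(n-1) + q) + 2n - 2.
Matching the n-coefficient: p = -3p + 2 ⇒ p = \frac{1}{2}.
Matching constants: q = 3p - 3q - 2 ⇒ q = - \frac{1}{8}.
General: h(n) = A·(-3)^n + \frac{n}{2} - \frac{1}{8}.
Apply h(0) = 1: A - \frac{1}{8} = 1 ⇒ A = \frac{9}{8}.
So h(n) = \frac{9 \left(-3\right)^{n}}{8} + \frac{n}{2} - \frac{1}{8}.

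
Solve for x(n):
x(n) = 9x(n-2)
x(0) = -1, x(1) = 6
Characteristic equation: x² - 9 = 0, which factors as (x - (-3))(x - (3)) = 0.
Roots r₁ = -3, r₂ = 3 (distinct).
General solution: x(n) = A·(-3)^n + B·(3)^n.
From x(0) = -1: A + B = -1.
From x(1) = 6: -3A + 3B = 6.
Solving: A = - \frac{3}{2}, B = \frac{1}{2}.
So x(n) = - \frac{3 \left(-3\right)^{n}}{2} + \frac{3^{n}}{2}.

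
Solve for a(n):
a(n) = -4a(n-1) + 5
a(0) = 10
First-order linear non-homogeneous.
Homogeneous solution: a_h(n) = A·(-4)^n.
Try constant particular solution a_p = K: K = -4K + 5 ⇒ K = 1.
General: a(n) = A·(-4)^n + 1.
Apply a(0) = 10: A + 1 = 10 ⇒ A = 9.
So a(n) = 9 \left(-4\right)^{n} + 1.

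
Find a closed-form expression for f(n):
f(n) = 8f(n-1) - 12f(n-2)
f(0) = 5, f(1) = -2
Characteristic equation: x² - 8x + 12 = 0, which factors as (x - (2))(x - (6)) = 0.
Roots r₁ = 2, r₂ = 6 (distinct).
General solution: f(n) = A·(2)^n + B·(6)^n.
From f(0) = 5: A + B = 5.
From f(1) = -2: 2A + 6B = -2.
Solving: A = 8, B = -3.
So f(n) = 8 \cdot 2^{n} - 3 \cdot 6^{n}.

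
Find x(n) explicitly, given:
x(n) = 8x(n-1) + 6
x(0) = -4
First-order linear non-homogeneous.
Homogeneous solution: x_h(n) = A·(8)^n.
Try constant particular solution x_p = K: K = 8K + 6 ⇒ K = - \frac{6}{7}.
General: x(n) = A·(8)^n - \frac{6}{7}.
Apply x(0) = -4: A - \frac{6}{7} = -4 ⇒ A = - \frac{22}{7}.
So x(n) = - \frac{22 \cdot 8^{n}}{7} - \frac{6}{7}.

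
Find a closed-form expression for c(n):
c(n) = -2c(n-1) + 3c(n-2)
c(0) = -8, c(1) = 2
Characteristic equation: x² + 2x - 3 = 0, which factors as (x - (-3))(x - (1)) = 0.
Roots r₁ = -3, r₂ = 1 (distinct).
General solution: c(n) = A·(-3)^n + B·(1)^n.
From c(0) = -8: A + B = -8.
From c(1) = 2: -3A + B = 2.
Solving: A = - \frac{5}{2}, B = - \frac{11}{2}.
So c(n) = - \frac{5 \left(-3\right)^{n}}{2} - \frac{11}{2}.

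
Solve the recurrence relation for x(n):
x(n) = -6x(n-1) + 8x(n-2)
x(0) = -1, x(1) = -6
Characteristic equation: x² + 6x - 8 = 0.
Discriminant Δ = (-6)² + 4·(8) = 68.
Roots r₁,₂ = (-6 ± √68)/2, so r₁ = -3 + \sqrt{17}, r₂ = - \sqrt{17} - 3.
General solution: x(n) = A·r₁^n + B·r₂^n.
From the initial conditions, A + B = -1 and r₁A + r₂B = -6.
Since r₁ - r₂ = √68: A = (-6 - (-1)r₂)/√68 = - \frac{9 \sqrt{17}}{34} - \frac{1}{2}, and B = -1 - A = - \frac{1}{2} + \frac{9 \sqrt{17}}{34}.
So x(n) = \left(- \frac{9 \sqrt{17}}{34} - \frac{1}{2}\right)\left(-3 + \sqrt{17}\right)^n + \left(- \frac{1}{2} + \frac{9 \sqrt{17}}{34}\right)\left(- \sqrt{17} - 3\right)^n.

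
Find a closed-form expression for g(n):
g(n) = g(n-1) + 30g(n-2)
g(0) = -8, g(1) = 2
Characteristic equation: x² - x - 30 = 0, which factors as (x - (-5))(x - (6)) = 0.
Roots r₁ = -5, r₂ = 6 (distinct).
General solution: g(n) = A·(-5)^n + B·(6)^n.
From g(0) = -8: A + B = -8.
From g(1) = 2: -5A + 6B = 2.
Solving: A = - \frac{50}{11}, B = - \frac{38}{11}.
So g(n) = - \frac{50 \left(-5\right)^{n}}{11} - \frac{38 \cdot 6^{n}}{11}.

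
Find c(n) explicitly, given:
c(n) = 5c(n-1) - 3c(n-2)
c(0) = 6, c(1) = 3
Characteristic equation: x² - 5x + 3 = 0.
Discriminant Δ = (5)² + 4·(-3) = 13.
Roots r₁,₂ = (5 ± √13)/2, so r₁ = \frac{\sqrt{13}}{2} + \frac{5}{2}, r₂ = \frac{5}{2} - \frac{\sqrt{13}}{2}.
General solution: c(n) = A·r₁^n + B·r₂^n.
From the initial conditions, A + B = 6 and r₁A + r₂B = 3.
Since r₁ - r₂ = √13: A = (3 - (6)r₂)/√13 = 3 - \frac{12 \sqrt{13}}{13}, and B = 6 - A = 3 + \frac{12 \sqrt{13}}{13}.
So c(n) = \left(3 - \frac{12 \sqrt{13}}{13}\right)\left(\frac{\sqrt{13}}{2} + \frac{5}{2}\right)^n + \left(3 + \frac{12 \sqrt{13}}{13}\right)\left(\frac{5}{2} - \frac{\sqrt{13}}{2}\right)^n.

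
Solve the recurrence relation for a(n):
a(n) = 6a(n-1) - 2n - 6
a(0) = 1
First-order linear with linear forcing.
Homogeneous solution: a_h(n) = A·(6)^n.
Try particular a_p(n) = pn + q. Substituting:
  pn + q = 6(p(n-1) + q) - 2n - 6.
Matching the n-coefficient: p = 6p - 2 ⇒ p = \frac{2}{5}.
Matching constants: q = -6p + 6q - 6 ⇒ q = \frac{42}{25}.
General: a(n) = A·(6)^n + \frac{2 n}{5} + \frac{42}{25}.
Apply a(0) = 1: A + \frac{42}{25} = 1 ⇒ A = - \frac{17}{25}.
So a(n) = - \frac{17 \cdot 6^{n}}{25} + \frac{2 n}{5} + \frac{42}{25}.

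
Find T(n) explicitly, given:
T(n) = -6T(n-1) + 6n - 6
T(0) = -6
First-order linear with linear forcing.
Homogeneous solution: T_h(n) = A·(-6)^n.
Try particular T_p(n) = pn + q. Substituting:
  pn + q = -6(p(n-1) + q) + 6n - 6.
Matching the n-coefficient: p = -6p + 6 ⇒ p = \frac{6}{7}.
Matching constants: q = 6p - 6q - 6 ⇒ q = - \frac{6}{49}.
General: T(n) = A·(-6)^n + \frac{6 n}{7} - \frac{6}{49}.
Apply T(0) = -6: A - \frac{6}{49} = -6 ⇒ A = - \frac{288}{49}.
So T(n) = - \frac{288 \left(-6\right)^{n}}{49} + \frac{6 n}{7} - \frac{6}{49}.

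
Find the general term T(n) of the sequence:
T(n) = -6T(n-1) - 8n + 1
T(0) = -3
First-order linear with linear forcing.
Homogeneous solution: T_h(n) = A·(-6)^n.
Try particular T_p(n) = pn + q. Substituting:
  pn + q = -6(p(n-1) + q) - 8n + 1.
Matching the n-coefficient: p = -6p - 8 ⇒ p = - \frac{8}{7}.
Matching constants: q = 6p - 6q + 1 ⇒ q = - \frac{41}{49}.
General: T(n) = A·(-6)^n - \frac{8 n}{7} - \frac{41}{49}.
Apply T(0) = -3: A - \frac{41}{49} = -3 ⇒ A = - \frac{106}{49}.
So T(n) = - \frac{106 \left(-6\right)^{n}}{49} - \frac{8 n}{7} - \frac{41}{49}.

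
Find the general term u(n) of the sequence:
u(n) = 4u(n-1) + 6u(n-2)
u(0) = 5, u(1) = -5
Characteristic equation: x² - 4x - 6 = 0.
Discriminant Δ = (4)² + 4·(6) = 40.
Roots r₁,₂ = (4 ± √40)/2, so r₁ = 2 + \sqrt{10}, r₂ = 2 - \sqrt{10}.
General solution: u(n) = A·r₁^n + B·r₂^n.
From the initial conditions, A + B = 5 and r₁A + r₂B = -5.
Since r₁ - r₂ = √40: A = (-5 - (5)r₂)/√40 = \frac{5}{2} - \frac{3 \sqrt{10}}{4}, and B = 5 - A = \frac{3 \sqrt{10}}{4} + \frac{5}{2}.
So u(n) = \left(\frac{5}{2} - \frac{3 \sqrt{10}}{4}\right)\left(2 + \sqrt{10}\right)^n + \left(\frac{3 \sqrt{10}}{4} + \frac{5}{2}\right)\left(2 - \sqrt{10}\right)^n.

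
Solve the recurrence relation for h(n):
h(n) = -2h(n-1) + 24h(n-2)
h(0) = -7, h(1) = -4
Characteristic equation: x² + 2x - 24 = 0, which factors as (x - (4))(x - (-6)) = 0.
Roots r₁ = 4, r₂ = -6 (distinct).
General solution: h(n) = A·(4)^n + B·(-6)^n.
From h(0) = -7: A + B = -7.
From h(1) = -4: 4A - 6B = -4.
Solving: A = - \frac{23}{5}, B = - \frac{12}{5}.
So h(n) = - \frac{12 \left(-6\right)^{n}}{5} - \frac{23 \cdot 4^{n}}{5}.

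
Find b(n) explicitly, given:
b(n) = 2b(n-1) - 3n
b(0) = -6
First-order linear with linear forcing.
Homogeneous solution: b_h(n) = A·(2)^n.
Try particular b_p(n) = pn + q. Substituting:
  pn + q = 2(p(n-1) + q) - 3n.
Matching the n-coefficient: p = 2p - 3 ⇒ p = 3.
Matching constants: q = -2p + 2q ⇒ q = 6.
General: b(n) = A·(2)^n + 3 n + 6.
Apply b(0) = -6: A + 6 = -6 ⇒ A = -12.
So b(n) = - 12 \cdot 2^{n} + 3 n + 6.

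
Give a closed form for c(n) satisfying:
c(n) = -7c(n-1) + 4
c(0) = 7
First-order linear non-homogeneous.
Homogeneous solution: c_h(n) = A·(-7)^n.
Try constant particular solution c_p = K: K = -7K + 4 ⇒ K = \frac{1}{2}.
General: c(n) = A·(-7)^n + \frac{1}{2}.
Apply c(0) = 7: A + \frac{1}{2} = 7 ⇒ A = \frac{13}{2}.
So c(n) = \frac{13 \left(-7\right)^{n}}{2} + \frac{1}{2}.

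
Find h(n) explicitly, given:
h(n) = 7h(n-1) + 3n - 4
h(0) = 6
First-order linear with linear forcing.
Homogeneous solution: h_h(n) = A·(7)^n.
Try particular h_p(n) = pn + q. Substituting:
  pn + q = 7(p(n-1) + q) + 3n - 4.
Matching the n-coefficient: p = 7p + 3 ⇒ p = - \frac{1}{2}.
Matching constants: q = -7p + 7q - 4 ⇒ q = \frac{1}{12}.
General: h(n) = A·(7)^n - \frac{n}{2} + \frac{1}{12}.
Apply h(0) = 6: A + \frac{1}{12} = 6 ⇒ A = \frac{71}{12}.
So h(n) = \frac{71 \cdot 7^{n}}{12} - \frac{n}{2} + \frac{1}{12}.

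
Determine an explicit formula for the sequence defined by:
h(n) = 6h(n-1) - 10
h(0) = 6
First-order linear non-homogeneous.
Homogeneous solution: h_h(n) = A·(6)^n.
Try constant particular solution h_p = K: K = 6K - 10 ⇒ K = 2.
General: h(n) = A·(6)^n + 2.
Apply h(0) = 6: A + 2 = 6 ⇒ A = 4.
So h(n) = 4 \cdot 6^{n} + 2.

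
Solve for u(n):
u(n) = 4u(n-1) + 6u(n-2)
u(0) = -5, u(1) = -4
Characteristic equation: x² - 4x - 6 = 0.
Discriminant Δ = (4)² + 4·(6) = 40.
Roots r₁,₂ = (4 ± √40)/2, so r₁ = 2 + \sqrt{10}, r₂ = 2 - \sqrt{10}.
General solution: u(n) = A·r₁^n + B·r₂^n.
From the initial conditions, A + B = -5 and r₁A + r₂B = -4.
Since r₁ - r₂ = √40: A = (-4 - (-5)r₂)/√40 = - \frac{5}{2} + \frac{3 \sqrt{10}}{10}, and B = -5 - A = - \frac{5}{2} - \frac{3 \sqrt{10}}{10}.
So u(n) = \left(- \frac{5}{2} + \frac{3 \sqrt{10}}{10}\right)\left(2 + \sqrt{10}\right)^n + \left(- \frac{5}{2} - \frac{3 \sqrt{10}}{10}\right)\left(2 - \sqrt{10}\right)^n.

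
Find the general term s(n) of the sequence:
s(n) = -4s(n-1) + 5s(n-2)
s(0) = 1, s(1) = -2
Characteristic equation: x² + 4x - 5 = 0, which factors as (x - (-5))(x - (1)) = 0.
Roots r₁ = -5, r₂ = 1 (distinct).
General solution: s(n) = A·(-5)^n + B·(1)^n.
From s(0) = 1: A + B = 1.
From s(1) = -2: -5A + B = -2.
Solving: A = \frac{1}{2}, B = \frac{1}{2}.
So s(n) = \frac{\left(-5\right)^{n}}{2} + \frac{1}{2}.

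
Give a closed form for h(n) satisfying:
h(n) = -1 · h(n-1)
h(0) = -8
Pure geometric recurrence with ratio -1.
By induction h(n) = h(0) · (-1)^n = - 8 \left(-1\right)^{n}.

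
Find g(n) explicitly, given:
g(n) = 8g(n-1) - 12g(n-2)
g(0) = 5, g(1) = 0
Characteristic equation: x² - 8x + 12 = 0, which factors as (x - (6))(x - (2)) = 0.
Roots r₁ = 6, r₂ = 2 (distinct).
General solution: g(n) = A·(6)^n + B·(2)^n.
From g(0) = 5: A + B = 5.
From g(1) = 0: 6A + 2B = 0.
Solving: A = - \frac{5}{2}, B = \frac{15}{2}.
So g(n) = \frac{15 \cdot 2^{n}}{2} - \frac{5 \cdot 6^{n}}{2}.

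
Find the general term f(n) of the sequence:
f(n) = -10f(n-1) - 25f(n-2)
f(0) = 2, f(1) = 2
Characteristic equation: x² + 10x + 25 = 0, which is (x - (-5))².
Repeated root r = -5.
General solution: f(n) = (A + Bn)·(-5)^n.
From f(0) = 2: A = 2.
From f(1) = 2: (A + B)·(-5) = 2 ⇒ B = - \frac{12}{5}.
So f(n) = \left(2 - \frac{12 n}{5}\right) \cdot (-5)^n.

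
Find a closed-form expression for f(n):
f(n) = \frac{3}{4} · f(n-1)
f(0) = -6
Pure geometric recurrence with ratio \frac{3}{4}.
By induction f(n) = f(0) · (\frac{3}{4})^n = - 6 \left(\frac{3}{4}\right)^{n}.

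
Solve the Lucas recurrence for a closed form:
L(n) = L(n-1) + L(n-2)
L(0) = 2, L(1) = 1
This is the Lucas sequence.
Characteristic equation: x² - x - 1 = 0; roots r₁ = \frac{1}{2} + \frac{\sqrt{5}}{2}, r₂ = \frac{1}{2} - \frac{\sqrt{5}}{2}.
General: L(n) = A·r₁^n + B·r₂^n. Solving with L(0)=2, L(1)=1 gives A = 1, B = 1.
So L(n) = 2^{- n} \left(\left(1 - \sqrt{5}\right)^{n} + \left(1 + \sqrt{5}\right)^{n}\right).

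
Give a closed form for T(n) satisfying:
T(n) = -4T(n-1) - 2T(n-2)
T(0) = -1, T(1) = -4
Characteristic equation: x² + 4x + 2 = 0.
Discriminant Δ = (-4)² + 4·(-2) = 8.
Roots r₁,₂ = (-4 ± √8)/2, so r₁ = -2 + \sqrt{2}, r₂ = -2 - \sqrt{2}.
General solution: T(n) = A·r₁^n + B·r₂^n.
From the initial conditions, A + B = -1 and r₁A + r₂B = -4.
Since r₁ - r₂ = √8: A = (-4 - (-1)r₂)/√8 = - \frac{3 \sqrt{2}}{2} - \frac{1}{2}, and B = -1 - A = - \frac{1}{2} + \frac{3 \sqrt{2}}{2}.
So T(n) = \left(- \frac{3 \sqrt{2}}{2} - \frac{1}{2}\right)\left(-2 + \sqrt{2}\right)^n + \left(- \frac{1}{2} + \frac{3 \sqrt{2}}{2}\right)\left(-2 - \sqrt{2}\right)^n.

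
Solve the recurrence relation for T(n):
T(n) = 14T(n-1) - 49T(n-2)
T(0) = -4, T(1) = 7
Characteristic equation: x² - 14x + 49 = 0, which is (x - (7))².
Repeated root r = 7.
General solution: T(n) = (A + Bn)·(7)^n.
From T(0) = -4: A = -4.
From T(1) = 7: (A + B)·(7) = 7 ⇒ B = 5.
So T(n) = \left(5 n - 4\right) \cdot (7)^n.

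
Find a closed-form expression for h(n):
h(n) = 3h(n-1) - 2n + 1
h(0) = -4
First-order linear with linear forcing.
Homogeneous solution: h_h(n) = A·(3)^n.
Try particular h_p(n) = pn + q. Substituting:
  pn + q = 3(p(n-1) + q) - 2n + 1.
Matching the n-coefficient: p = 3p - 2 ⇒ p = 1.
Matching constants: q = -3p + 3q + 1 ⇒ q = 1.
General: h(n) = A·(3)^n + n + 1.
Apply h(0) = -4: A + 1 = -4 ⇒ A = -5.
So h(n) = - 5 \cdot 3^{n} + n + 1.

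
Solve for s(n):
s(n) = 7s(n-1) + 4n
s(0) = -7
First-order linear with linear forcing.
Homogeneous solution: s_h(n) = A·(7)^n.
Try particular s_p(n) = pn + q. Substituting:
  pn + q = 7(p(n-1) + q) + 4n.
Matching the n-coefficient: p = 7p + 4 ⇒ p = - \frac{2}{3}.
Matching constants: q = -7p + 7q ⇒ q = - \frac{7}{9}.
General: s(n) = A·(7)^n - \frac{2 n}{3} - \frac{7}{9}.
Apply s(0) = -7: A - \frac{7}{9} = -7 ⇒ A = - \frac{56}{9}.
So s(n) = - \frac{56 \cdot 7^{n}}{9} - \frac{2 n}{3} - \frac{7}{9}.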